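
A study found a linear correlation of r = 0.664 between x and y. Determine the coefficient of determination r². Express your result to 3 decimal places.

0.441

r² = (0.664)² = 0.441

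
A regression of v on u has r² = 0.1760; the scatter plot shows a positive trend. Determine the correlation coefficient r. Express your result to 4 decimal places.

|r| = √0.1760 = 0.4195
The association is positive, so r = 0.4195.

0.4195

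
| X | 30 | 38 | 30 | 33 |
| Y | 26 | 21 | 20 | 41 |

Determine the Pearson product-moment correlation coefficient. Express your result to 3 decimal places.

-0.055

n = 4, ΣX = 131, ΣY = 108, ΣX² = 4333, ΣY² = 3198, ΣXY = 3531
nΣXY − ΣXΣY = 14124 − 14148 = -24
nΣX² − (ΣX)² = 17332 − 17161 = 171; nΣY² − (ΣY)² = 12792 − 11664 = 1128
r = -24 / √(171 × 1128) = -24 / 439.1902 ≈ -0.055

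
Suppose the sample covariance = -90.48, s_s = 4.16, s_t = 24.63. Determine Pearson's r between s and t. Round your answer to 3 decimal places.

r = Cov(s,t) / (s_s · s_t) = -90.48 / (4.16 × 24.63)
  = -90.48 / 102.4608 ≈ -0.883

-0.883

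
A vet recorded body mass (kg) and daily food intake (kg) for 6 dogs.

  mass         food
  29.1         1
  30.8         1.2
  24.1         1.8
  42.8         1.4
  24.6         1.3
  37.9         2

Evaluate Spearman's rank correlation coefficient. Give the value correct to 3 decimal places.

0.143

Rank mass: 3, 4, 1, 6, 2, 5
Rank food: 1, 2, 5, 4, 3, 6
d = rank(mass) − rank(food): 2, 2, -4, 2, -1, -1; Σd² = 30
ρ = 1 − 6Σd² / [n(n²−1)] = 1 − 6×30 / (6×35) = 1 − 180/210 ≈ 0.143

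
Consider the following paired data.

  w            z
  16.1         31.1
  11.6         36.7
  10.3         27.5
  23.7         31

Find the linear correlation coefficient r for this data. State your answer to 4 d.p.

n = 4, Σw = 61.7, Σz = 126.3, Σw² = 1061.55, Σz² = 4031.35, Σwz = 1944.38
nΣwz − ΣwΣz = 7777.52 − 7792.71 = -15.19
nΣw² − (Σw)² = 4246.2 − 3806.89 = 439.31; nΣz² − (Σz)² = 16125.4 − 15951.69 = 173.71
r = -15.19 / √(439.31 × 173.71) = -15.19 / 276.2472 ≈ -0.0550

-0.0550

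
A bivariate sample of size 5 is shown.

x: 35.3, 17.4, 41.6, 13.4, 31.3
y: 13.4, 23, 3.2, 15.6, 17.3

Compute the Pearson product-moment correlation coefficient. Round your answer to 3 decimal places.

n = 5, Σx = 139, Σy = 72.5, Σx² = 4438.66, Σy² = 1261.45, Σxy = 1756.87
nΣxy − ΣxΣy = 8784.35 − 10077.5 = -1293.15
nΣx² − (Σx)² = 22193.3 − 19321 = 2872.3; nΣy² − (Σy)² = 6307.25 − 5256.25 = 1051
r = -1293.15 / √(2872.3 × 1051) = -1293.15 / 1737.4658 ≈ -0.744

-0.744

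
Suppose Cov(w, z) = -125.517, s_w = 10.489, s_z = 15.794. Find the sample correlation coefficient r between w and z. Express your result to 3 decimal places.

-0.758

r = Cov(w,z) / (s_w · s_z) = -125.517 / (10.489 × 15.794)
  = -125.517 / 165.6633 ≈ -0.758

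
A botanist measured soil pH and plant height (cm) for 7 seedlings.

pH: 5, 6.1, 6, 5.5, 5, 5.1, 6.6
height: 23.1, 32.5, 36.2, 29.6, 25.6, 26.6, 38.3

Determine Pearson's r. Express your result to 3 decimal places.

n = 7, Σx = 39.3, Σy = 211.9, Σx² = 223.03, Σy² = 6606.27, Σxy = 1210.19
nΣxy − ΣxΣy = 8471.33 − 8327.67 = 143.66
nΣx² − (Σx)² = 1561.21 − 1544.49 = 16.72; nΣy² − (Σy)² = 46243.89 − 44901.61 = 1342.28
r = 143.66 / √(16.72 × 1342.28) = 143.66 / 149.8096 ≈ 0.959

0.959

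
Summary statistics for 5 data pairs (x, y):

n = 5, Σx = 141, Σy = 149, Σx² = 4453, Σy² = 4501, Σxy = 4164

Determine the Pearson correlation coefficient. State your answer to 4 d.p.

-0.2220

r = (nΣxy − ΣxΣy) / √[(nΣx² − (Σx)²)(nΣy² − (Σy)²)]
Numerator: 5×4164 − 141×149 = -189
Denominator: √[(22265 − 19881)(22505 − 22201)] = √[2384 × 304] = 851.3143
r = -189 / 851.3143 ≈ -0.2220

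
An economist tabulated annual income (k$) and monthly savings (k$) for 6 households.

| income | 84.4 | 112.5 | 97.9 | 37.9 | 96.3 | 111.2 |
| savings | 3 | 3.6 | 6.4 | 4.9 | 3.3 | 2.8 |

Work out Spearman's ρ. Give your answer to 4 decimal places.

Rank income: 2, 6, 4, 1, 3, 5
Rank savings: 2, 4, 6, 5, 3, 1
d = rank(income) − rank(savings): 0, 2, -2, -4, 0, 4; Σd² = 40
ρ = 1 − 6Σd² / [n(n²−1)] = 1 − 6×40 / (6×35) = 1 − 240/210 ≈ -0.1429

-0.1429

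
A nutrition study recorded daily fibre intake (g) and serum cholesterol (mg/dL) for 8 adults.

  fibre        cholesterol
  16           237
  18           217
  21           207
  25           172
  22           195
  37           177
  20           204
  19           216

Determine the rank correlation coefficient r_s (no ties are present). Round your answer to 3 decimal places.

-0.952

Rank fibre: 1, 2, 5, 7, 6, 8, 4, 3
Rank cholesterol: 8, 7, 5, 1, 3, 2, 4, 6
d = rank(fibre) − rank(cholesterol): -7, -5, 0, 6, 3, 6, 0, -3; Σd² = 164
ρ = 1 − 6Σd² / [n(n²−1)] = 1 − 6×164 / (8×63) = 1 − 984/504 ≈ -0.952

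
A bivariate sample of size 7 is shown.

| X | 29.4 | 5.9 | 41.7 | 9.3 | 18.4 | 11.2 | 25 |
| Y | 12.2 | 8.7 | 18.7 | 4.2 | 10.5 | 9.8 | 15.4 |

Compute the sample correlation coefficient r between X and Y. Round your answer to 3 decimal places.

n = 7, ΣX = 140.9, ΣY = 79.5, ΣX² = 3813.55, ΣY² = 1035.31, ΣXY = 1916.82
nΣXY − ΣXΣY = 13417.74 − 11201.55 = 2216.19
nΣX² − (ΣX)² = 26694.85 − 19852.81 = 6842.04; nΣY² − (ΣY)² = 7247.17 − 6320.25 = 926.92
r = 2216.19 / √(6842.04 × 926.92) = 2216.19 / 2518.3375 ≈ 0.880

0.880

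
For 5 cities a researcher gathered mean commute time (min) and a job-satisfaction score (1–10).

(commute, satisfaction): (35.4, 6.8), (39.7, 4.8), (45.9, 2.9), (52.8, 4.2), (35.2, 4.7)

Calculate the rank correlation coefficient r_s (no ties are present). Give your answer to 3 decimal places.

-0.600

Rank commute: 2, 3, 4, 5, 1
Rank satisfaction: 5, 4, 1, 2, 3
d = rank(commute) − rank(satisfaction): -3, -1, 3, 3, -2; Σd² = 32
ρ = 1 − 6Σd² / [n(n²−1)] = 1 − 6×32 / (5×24) = 1 − 192/120 ≈ -0.600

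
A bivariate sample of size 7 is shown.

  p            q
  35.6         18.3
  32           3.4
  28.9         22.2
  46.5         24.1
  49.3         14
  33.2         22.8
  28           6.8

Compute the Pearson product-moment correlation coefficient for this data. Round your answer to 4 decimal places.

n = 7, Σp = 253.5, Σq = 111.6, Σp² = 9605.55, Σq² = 2182.18, Σpq = 4160.07
nΣpq − ΣpΣq = 29120.49 − 28290.6 = 829.89
nΣp² − (Σp)² = 67238.85 − 64262.25 = 2976.6; nΣq² − (Σq)² = 15275.26 − 12454.56 = 2820.7
r = 829.89 / √(2976.6 × 2820.7) = 829.89 / 2897.6017 ≈ 0.2864

0.2864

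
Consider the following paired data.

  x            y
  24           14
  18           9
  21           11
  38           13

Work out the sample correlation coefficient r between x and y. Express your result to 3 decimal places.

n = 4, Σx = 101, Σy = 47, Σx² = 2785, Σy² = 567, Σxy = 1223
nΣxy − ΣxΣy = 4892 − 4747 = 145
nΣx² − (Σx)² = 11140 − 10201 = 939; nΣy² − (Σy)² = 2268 − 2209 = 59
r = 145 / √(939 × 59) = 145 / 235.3742 ≈ 0.616

0.616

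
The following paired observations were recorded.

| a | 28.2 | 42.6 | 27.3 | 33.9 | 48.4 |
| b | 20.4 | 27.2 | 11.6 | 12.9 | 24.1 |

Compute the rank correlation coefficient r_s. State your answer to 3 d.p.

0.800

Rank a: 2, 4, 1, 3, 5
Rank b: 3, 5, 1, 2, 4
d = rank(a) − rank(b): -1, -1, 0, 1, 1; Σd² = 4
ρ = 1 − 6Σd² / [n(n²−1)] = 1 − 6×4 / (5×24) = 1 − 24/120 ≈ 0.800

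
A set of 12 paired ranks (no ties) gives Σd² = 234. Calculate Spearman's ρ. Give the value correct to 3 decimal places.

0.182

ρ = 1 − 6Σd² / [n(n²−1)] = 1 − 6×234 / (12×143)
  = 1 − 1404/1716 = 1 − 0.8182 ≈ 0.182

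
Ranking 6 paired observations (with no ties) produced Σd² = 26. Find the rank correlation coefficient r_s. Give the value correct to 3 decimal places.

ρ = 1 − 6Σd² / [n(n²−1)] = 1 − 6×26 / (6×35)
  = 1 − 156/210 = 1 − 0.7429 ≈ 0.257

0.257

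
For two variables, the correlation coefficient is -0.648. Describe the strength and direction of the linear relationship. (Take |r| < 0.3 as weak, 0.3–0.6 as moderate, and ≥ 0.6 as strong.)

r = -0.648 < 0 so the relationship is negative.
|r| = 0.648, which falls in the strong range.

strong negative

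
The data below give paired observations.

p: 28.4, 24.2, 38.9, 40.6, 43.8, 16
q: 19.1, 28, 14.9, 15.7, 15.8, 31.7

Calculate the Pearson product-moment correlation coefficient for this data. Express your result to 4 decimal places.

-0.9403

n = 6, Σp = 191.9, Σq = 125.2, Σp² = 6728.21, Σq² = 2871.84, Σpq = 3636.31
nΣpq − ΣpΣq = 21817.86 − 24025.88 = -2208.02
nΣp² − (Σp)² = 40369.26 − 36825.61 = 3543.65; nΣq² − (Σq)² = 17231.04 − 15675.04 = 1556
r = -2208.02 / √(3543.65 × 1556) = -2208.02 / 2348.1736 ≈ -0.9403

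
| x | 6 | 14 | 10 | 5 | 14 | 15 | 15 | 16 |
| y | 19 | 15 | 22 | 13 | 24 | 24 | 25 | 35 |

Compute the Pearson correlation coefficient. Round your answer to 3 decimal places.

0.670

n = 8, Σx = 95, Σy = 177, Σx² = 1259, Σy² = 4241, Σxy = 2240
nΣxy − ΣxΣy = 17920 − 16815 = 1105
nΣx² − (Σx)² = 10072 − 9025 = 1047; nΣy² − (Σy)² = 33928 − 31329 = 2599
r = 1105 / √(1047 × 2599) = 1105 / 1649.5918 ≈ 0.670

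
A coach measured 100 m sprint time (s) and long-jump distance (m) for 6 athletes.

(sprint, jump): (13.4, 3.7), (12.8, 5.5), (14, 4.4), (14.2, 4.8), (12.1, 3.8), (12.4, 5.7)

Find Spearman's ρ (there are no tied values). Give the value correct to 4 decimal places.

-0.0857

Rank sprint: 4, 3, 5, 6, 1, 2
Rank jump: 1, 5, 3, 4, 2, 6
d = rank(sprint) − rank(jump): 3, -2, 2, 2, -1, -4; Σd² = 38
ρ = 1 − 6Σd² / [n(n²−1)] = 1 − 6×38 / (6×35) = 1 − 228/210 ≈ -0.0857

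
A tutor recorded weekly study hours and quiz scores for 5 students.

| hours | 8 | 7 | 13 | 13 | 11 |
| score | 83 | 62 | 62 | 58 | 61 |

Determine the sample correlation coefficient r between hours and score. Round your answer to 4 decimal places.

n = 5, Σx = 52, Σy = 326, Σx² = 572, Σy² = 21662, Σxy = 3329
nΣxy − ΣxΣy = 16645 − 16952 = -307
nΣx² − (Σx)² = 2860 − 2704 = 156; nΣy² − (Σy)² = 108310 − 106276 = 2034
r = -307 / √(156 × 2034) = -307 / 563.2974 ≈ -0.5450

-0.5450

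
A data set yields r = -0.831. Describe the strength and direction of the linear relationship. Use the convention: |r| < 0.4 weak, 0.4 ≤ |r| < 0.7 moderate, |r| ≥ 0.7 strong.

strong negative

r = -0.831 < 0 so the relationship is negative.
|r| = 0.831, which falls in the strong range.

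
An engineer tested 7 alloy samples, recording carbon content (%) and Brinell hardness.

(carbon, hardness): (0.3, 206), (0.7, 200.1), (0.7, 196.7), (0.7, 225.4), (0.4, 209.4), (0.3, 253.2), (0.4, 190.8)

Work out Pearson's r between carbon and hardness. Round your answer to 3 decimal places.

-0.302

n = 7, Σx = 3.5, Σy = 1481.6, Σx² = 1.97, Σy² = 316335.3, Σxy = 733.38
nΣxy − ΣxΣy = 5133.66 − 5185.6 = -51.94
nΣx² − (Σx)² = 13.79 − 12.25 = 1.54; nΣy² − (Σy)² = 2214347.1 − 2195138.56 = 19208.54
r = -51.94 / √(1.54 × 19208.54) = -51.94 / 171.9917 ≈ -0.302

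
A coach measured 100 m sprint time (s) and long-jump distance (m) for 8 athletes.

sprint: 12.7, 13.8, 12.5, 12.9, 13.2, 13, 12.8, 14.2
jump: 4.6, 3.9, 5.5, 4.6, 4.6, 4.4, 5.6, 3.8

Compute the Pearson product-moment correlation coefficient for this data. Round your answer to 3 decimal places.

-0.830

n = 8, Σx = 105.1, Σy = 37, Σx² = 1383.11, Σy² = 174.1, Σxy = 483.89
nΣxy − ΣxΣy = 3871.12 − 3888.7 = -17.58
nΣx² − (Σx)² = 11064.88 − 11046.01 = 18.87; nΣy² − (Σy)² = 1392.8 − 1369 = 23.8
r = -17.58 / √(18.87 × 23.8) = -17.58 / 21.1921 ≈ -0.830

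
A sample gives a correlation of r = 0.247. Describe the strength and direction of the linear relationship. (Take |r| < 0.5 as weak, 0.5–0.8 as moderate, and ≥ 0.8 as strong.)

weak positive

r = 0.247 > 0 so the relationship is positive.
|r| = 0.247, which falls in the weak range.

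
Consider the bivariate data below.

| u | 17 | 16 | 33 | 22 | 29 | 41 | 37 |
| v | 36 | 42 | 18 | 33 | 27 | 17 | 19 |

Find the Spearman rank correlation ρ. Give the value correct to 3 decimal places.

Rank u: 2, 1, 5, 3, 4, 7, 6
Rank v: 6, 7, 2, 5, 4, 1, 3
d = rank(u) − rank(v): -4, -6, 3, -2, 0, 6, 3; Σd² = 110
ρ = 1 − 6Σd² / [n(n²−1)] = 1 − 6×110 / (7×48) = 1 − 660/336 ≈ -0.964

-0.964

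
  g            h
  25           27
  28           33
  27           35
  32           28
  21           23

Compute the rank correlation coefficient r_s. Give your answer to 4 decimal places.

0.6000

Rank g: 2, 4, 3, 5, 1
Rank h: 2, 4, 5, 3, 1
d = rank(g) − rank(h): 0, 0, -2, 2, 0; Σd² = 8
ρ = 1 − 6Σd² / [n(n²−1)] = 1 − 6×8 / (5×24) = 1 − 48/120 ≈ 0.6000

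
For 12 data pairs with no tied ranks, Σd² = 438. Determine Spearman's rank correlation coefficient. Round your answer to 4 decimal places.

-0.5315

ρ = 1 − 6Σd² / [n(n²−1)] = 1 − 6×438 / (12×143)
  = 1 − 2628/1716 = 1 − 1.53147 ≈ -0.5315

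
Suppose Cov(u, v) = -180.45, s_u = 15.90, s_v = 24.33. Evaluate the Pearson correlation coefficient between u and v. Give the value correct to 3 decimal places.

r = Cov(u,v) / (s_u · s_v) = -180.45 / (15.90 × 24.33)
  = -180.45 / 386.8470 ≈ -0.466

-0.466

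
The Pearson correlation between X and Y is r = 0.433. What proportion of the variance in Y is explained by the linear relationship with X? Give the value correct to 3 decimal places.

r² = (0.433)² = 0.187

0.187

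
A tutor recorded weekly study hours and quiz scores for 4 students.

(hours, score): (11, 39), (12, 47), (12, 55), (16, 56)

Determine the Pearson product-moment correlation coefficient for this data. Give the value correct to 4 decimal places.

n = 4, Σx = 51, Σy = 197, Σx² = 665, Σy² = 9891, Σxy = 2549
nΣxy − ΣxΣy = 10196 − 10047 = 149
nΣx² − (Σx)² = 2660 − 2601 = 59; nΣy² − (Σy)² = 39564 − 38809 = 755
r = 149 / √(59 × 755) = 149 / 211.0569 ≈ 0.7060

0.7060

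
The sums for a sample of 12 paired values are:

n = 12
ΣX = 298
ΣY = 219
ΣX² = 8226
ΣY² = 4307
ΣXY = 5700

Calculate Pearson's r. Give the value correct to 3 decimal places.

r = (nΣXY − ΣXΣY) / √[(nΣX² − (ΣX)²)(nΣY² − (ΣY)²)]
Numerator: 12×5700 − 298×219 = 3138
Denominator: √[(98712 − 88804)(51684 − 47961)] = √[9908 × 3723] = 6073.5067
r = 3138 / 6073.5067 ≈ 0.517

0.517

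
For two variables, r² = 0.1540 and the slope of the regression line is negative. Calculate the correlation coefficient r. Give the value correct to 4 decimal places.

-0.3924

|r| = √0.1540 = 0.3924
The association is negative, so r = −0.3924.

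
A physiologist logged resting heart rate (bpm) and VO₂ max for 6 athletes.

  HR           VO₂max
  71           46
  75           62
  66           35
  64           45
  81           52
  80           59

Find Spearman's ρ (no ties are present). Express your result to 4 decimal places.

0.7143

Rank HR: 3, 4, 2, 1, 6, 5
Rank VO₂max: 3, 6, 1, 2, 4, 5
d = rank(HR) − rank(VO₂max): 0, -2, 1, -1, 2, 0; Σd² = 10
ρ = 1 − 6Σd² / [n(n²−1)] = 1 − 6×10 / (6×35) = 1 − 60/210 ≈ 0.7143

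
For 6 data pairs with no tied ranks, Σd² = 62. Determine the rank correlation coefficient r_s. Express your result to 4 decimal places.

ρ = 1 − 6Σd² / [n(n²−1)] = 1 − 6×62 / (6×35)
  = 1 − 372/210 = 1 − 1.77143 ≈ -0.7714

-0.7714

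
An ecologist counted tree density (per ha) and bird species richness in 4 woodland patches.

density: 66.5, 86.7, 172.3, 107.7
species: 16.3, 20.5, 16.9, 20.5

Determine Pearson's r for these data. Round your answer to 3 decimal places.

n = 4, Σx = 433.2, Σy = 74.2, Σx² = 53225.72, Σy² = 1391.8, Σxy = 7981.02
nΣxy − ΣxΣy = 31924.08 − 32143.44 = -219.36
nΣx² − (Σx)² = 212902.88 − 187662.24 = 25240.64; nΣy² − (Σy)² = 5567.2 − 5505.64 = 61.56
r = -219.36 / √(25240.64 × 61.56) = -219.36 / 1246.5207 ≈ -0.176

-0.176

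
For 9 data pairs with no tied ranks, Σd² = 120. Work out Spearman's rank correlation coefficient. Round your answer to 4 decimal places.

0.0000

ρ = 1 − 6Σd² / [n(n²−1)] = 1 − 6×120 / (9×80)
  = 1 − 720/720 = 1 − 1.00000 ≈ 0.0000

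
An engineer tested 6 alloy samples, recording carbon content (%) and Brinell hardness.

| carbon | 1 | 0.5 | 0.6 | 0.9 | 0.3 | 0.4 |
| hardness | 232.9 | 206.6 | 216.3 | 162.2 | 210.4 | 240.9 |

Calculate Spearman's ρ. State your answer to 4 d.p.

Rank carbon: 6, 3, 4, 5, 1, 2
Rank hardness: 5, 2, 4, 1, 3, 6
d = rank(carbon) − rank(hardness): 1, 1, 0, 4, -2, -4; Σd² = 38
ρ = 1 − 6Σd² / [n(n²−1)] = 1 − 6×38 / (6×35) = 1 − 228/210 ≈ -0.0857

-0.0857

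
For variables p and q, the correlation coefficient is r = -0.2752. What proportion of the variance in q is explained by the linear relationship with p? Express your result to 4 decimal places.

0.0757

r² = (-0.2752)² = 0.0757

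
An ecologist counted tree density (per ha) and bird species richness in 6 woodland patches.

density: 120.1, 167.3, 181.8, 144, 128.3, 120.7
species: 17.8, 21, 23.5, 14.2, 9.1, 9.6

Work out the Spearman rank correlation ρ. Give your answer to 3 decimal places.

0.600

Rank density: 1, 5, 6, 4, 3, 2
Rank species: 4, 5, 6, 3, 1, 2
d = rank(density) − rank(species): -3, 0, 0, 1, 2, 0; Σd² = 14
ρ = 1 − 6Σd² / [n(n²−1)] = 1 − 6×14 / (6×35) = 1 − 84/210 ≈ 0.600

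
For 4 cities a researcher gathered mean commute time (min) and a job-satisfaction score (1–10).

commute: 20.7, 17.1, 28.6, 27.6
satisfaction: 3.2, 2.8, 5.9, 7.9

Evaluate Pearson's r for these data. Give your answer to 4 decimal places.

n = 4, Σx = 94, Σy = 19.8, Σx² = 2300.62, Σy² = 115.3, Σxy = 500.9
nΣxy − ΣxΣy = 2003.6 − 1861.2 = 142.4
nΣx² − (Σx)² = 9202.48 − 8836 = 366.48; nΣy² − (Σy)² = 461.2 − 392.04 = 69.16
r = 142.4 / √(366.48 × 69.16) = 142.4 / 159.2035 ≈ 0.8945

0.8945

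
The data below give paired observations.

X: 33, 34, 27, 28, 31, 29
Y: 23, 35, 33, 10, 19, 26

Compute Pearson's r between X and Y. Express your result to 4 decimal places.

n = 6, ΣX = 182, ΣY = 146, ΣX² = 5560, ΣY² = 3980, ΣXY = 4463
nΣXY − ΣXΣY = 26778 − 26572 = 206
nΣX² − (ΣX)² = 33360 − 33124 = 236; nΣY² − (ΣY)² = 23880 − 21316 = 2564
r = 206 / √(236 × 2564) = 206 / 777.8843 ≈ 0.2648

0.2648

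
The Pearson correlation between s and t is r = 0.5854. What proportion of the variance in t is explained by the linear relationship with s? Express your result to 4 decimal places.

r² = (0.5854)² = 0.3427

0.3427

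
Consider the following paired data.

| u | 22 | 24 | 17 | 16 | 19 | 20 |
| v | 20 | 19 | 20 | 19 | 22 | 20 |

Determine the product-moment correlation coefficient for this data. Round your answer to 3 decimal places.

-0.121

n = 6, Σu = 118, Σv = 120, Σu² = 2366, Σv² = 2406, Σuv = 2358
nΣuv − ΣuΣv = 14148 − 14160 = -12
nΣu² − (Σu)² = 14196 − 13924 = 272; nΣv² − (Σv)² = 14436 − 14400 = 36
r = -12 / √(272 × 36) = -12 / 98.9545 ≈ -0.121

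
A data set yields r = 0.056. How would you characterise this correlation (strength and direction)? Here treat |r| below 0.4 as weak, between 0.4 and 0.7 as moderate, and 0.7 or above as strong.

weak positive

r = 0.056 > 0 so the relationship is positive.
|r| = 0.056, which falls in the weak range.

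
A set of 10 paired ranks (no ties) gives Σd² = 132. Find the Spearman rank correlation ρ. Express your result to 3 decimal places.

ρ = 1 − 6Σd² / [n(n²−1)] = 1 − 6×132 / (10×99)
  = 1 − 792/990 = 1 − 0.8000 ≈ 0.200

0.200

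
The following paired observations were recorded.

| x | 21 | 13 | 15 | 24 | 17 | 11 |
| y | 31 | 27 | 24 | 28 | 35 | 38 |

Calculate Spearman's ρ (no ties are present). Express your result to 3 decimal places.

Rank x: 5, 2, 3, 6, 4, 1
Rank y: 4, 2, 1, 3, 5, 6
d = rank(x) − rank(y): 1, 0, 2, 3, -1, -5; Σd² = 40
ρ = 1 − 6Σd² / [n(n²−1)] = 1 − 6×40 / (6×35) = 1 − 240/210 ≈ -0.143

-0.143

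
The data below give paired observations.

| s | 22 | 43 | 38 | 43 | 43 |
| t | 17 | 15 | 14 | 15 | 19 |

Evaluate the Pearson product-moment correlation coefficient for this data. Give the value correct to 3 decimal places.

-0.151

n = 5, Σs = 189, Σt = 80, Σs² = 7475, Σt² = 1296, Σst = 3013
nΣst − ΣsΣt = 15065 − 15120 = -55
nΣs² − (Σs)² = 37375 − 35721 = 1654; nΣt² − (Σt)² = 6480 − 6400 = 80
r = -55 / √(1654 × 80) = -55 / 363.7582 ≈ -0.151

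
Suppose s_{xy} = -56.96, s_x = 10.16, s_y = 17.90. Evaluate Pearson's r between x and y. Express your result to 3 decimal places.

r = Cov(x,y) / (s_x · s_y) = -56.96 / (10.16 × 17.90)
  = -56.96 / 181.8640 ≈ -0.313

-0.313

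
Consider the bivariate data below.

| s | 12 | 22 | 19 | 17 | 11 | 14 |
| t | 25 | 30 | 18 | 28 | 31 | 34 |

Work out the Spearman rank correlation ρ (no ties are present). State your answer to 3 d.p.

-0.314

Rank s: 2, 6, 5, 4, 1, 3
Rank t: 2, 4, 1, 3, 5, 6
d = rank(s) − rank(t): 0, 2, 4, 1, -4, -3; Σd² = 46
ρ = 1 − 6Σd² / [n(n²−1)] = 1 − 6×46 / (6×35) = 1 − 276/210 ≈ -0.314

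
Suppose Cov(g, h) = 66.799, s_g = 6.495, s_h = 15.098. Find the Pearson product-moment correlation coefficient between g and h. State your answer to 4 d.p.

0.6812

r = Cov(g,h) / (s_g · s_h) = 66.799 / (6.495 × 15.098)
  = 66.799 / 98.0615 ≈ 0.6812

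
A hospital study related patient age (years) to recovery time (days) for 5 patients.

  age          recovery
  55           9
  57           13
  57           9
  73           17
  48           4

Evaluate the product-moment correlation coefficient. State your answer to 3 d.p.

n = 5, Σx = 290, Σy = 52, Σx² = 17156, Σy² = 636, Σxy = 3182
nΣxy − ΣxΣy = 15910 − 15080 = 830
nΣx² − (Σx)² = 85780 − 84100 = 1680; nΣy² − (Σy)² = 3180 − 2704 = 476
r = 830 / √(1680 × 476) = 830 / 894.2483 ≈ 0.928

0.928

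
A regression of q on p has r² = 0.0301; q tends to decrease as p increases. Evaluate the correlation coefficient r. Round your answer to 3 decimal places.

-0.173

|r| = √0.0301 = 0.173
The association is negative, so r = −0.173.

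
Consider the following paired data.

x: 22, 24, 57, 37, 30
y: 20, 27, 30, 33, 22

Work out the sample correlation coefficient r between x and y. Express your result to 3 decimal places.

n = 5, Σx = 170, Σy = 132, Σx² = 6578, Σy² = 3602, Σxy = 4679
nΣxy − ΣxΣy = 23395 − 22440 = 955
nΣx² − (Σx)² = 32890 − 28900 = 3990; nΣy² − (Σy)² = 18010 − 17424 = 586
r = 955 / √(3990 × 586) = 955 / 1529.0978 ≈ 0.625

0.625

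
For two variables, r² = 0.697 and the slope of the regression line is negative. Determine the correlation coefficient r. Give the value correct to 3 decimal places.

|r| = √0.697 = 0.835
The association is negative, so r = −0.835.

-0.835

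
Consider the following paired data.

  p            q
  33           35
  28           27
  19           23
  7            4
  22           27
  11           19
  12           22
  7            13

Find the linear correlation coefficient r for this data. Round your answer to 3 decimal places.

0.896

n = 8, Σp = 139, Σq = 170, Σp² = 3081, Σq² = 4242, Σpq = 3534
nΣpq − ΣpΣq = 28272 − 23630 = 4642
nΣp² − (Σp)² = 24648 − 19321 = 5327; nΣq² − (Σq)² = 33936 − 28900 = 5036
r = 4642 / √(5327 × 5036) = 4642 / 5179.4567 ≈ 0.896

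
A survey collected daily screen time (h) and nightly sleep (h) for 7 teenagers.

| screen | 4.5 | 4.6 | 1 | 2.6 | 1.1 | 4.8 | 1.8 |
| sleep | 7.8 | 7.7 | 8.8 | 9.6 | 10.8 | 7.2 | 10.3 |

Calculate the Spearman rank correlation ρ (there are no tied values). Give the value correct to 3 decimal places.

-0.786

Rank screen: 5, 6, 1, 4, 2, 7, 3
Rank sleep: 3, 2, 4, 5, 7, 1, 6
d = rank(screen) − rank(sleep): 2, 4, -3, -1, -5, 6, -3; Σd² = 100
ρ = 1 − 6Σd² / [n(n²−1)] = 1 − 6×100 / (7×48) = 1 − 600/336 ≈ -0.786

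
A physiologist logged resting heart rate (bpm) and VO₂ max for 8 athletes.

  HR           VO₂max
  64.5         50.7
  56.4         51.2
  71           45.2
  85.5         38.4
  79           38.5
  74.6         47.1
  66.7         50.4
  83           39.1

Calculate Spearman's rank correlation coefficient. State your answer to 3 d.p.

Rank HR: 2, 1, 4, 8, 6, 5, 3, 7
Rank VO₂max: 7, 8, 4, 1, 2, 5, 6, 3
d = rank(HR) − rank(VO₂max): -5, -7, 0, 7, 4, 0, -3, 4; Σd² = 164
ρ = 1 − 6Σd² / [n(n²−1)] = 1 − 6×164 / (8×63) = 1 − 984/504 ≈ -0.952

-0.952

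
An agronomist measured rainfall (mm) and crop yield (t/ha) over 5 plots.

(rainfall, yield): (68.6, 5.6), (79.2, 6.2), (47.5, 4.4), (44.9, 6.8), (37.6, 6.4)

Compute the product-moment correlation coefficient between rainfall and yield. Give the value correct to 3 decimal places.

-0.050

n = 5, Σx = 277.8, Σy = 29.4, Σx² = 16664.62, Σy² = 176.36, Σxy = 1630.16
nΣxy − ΣxΣy = 8150.8 − 8167.32 = -16.52
nΣx² − (Σx)² = 83323.1 − 77172.84 = 6150.26; nΣy² − (Σy)² = 881.8 − 864.36 = 17.44
r = -16.52 / √(6150.26 × 17.44) = -16.52 / 327.5065 ≈ -0.050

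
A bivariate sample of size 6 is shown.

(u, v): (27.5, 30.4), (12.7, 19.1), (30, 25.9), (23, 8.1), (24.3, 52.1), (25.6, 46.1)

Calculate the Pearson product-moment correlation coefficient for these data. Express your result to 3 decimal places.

n = 6, Σu = 143.1, Σv = 181.7, Σu² = 3592.39, Σv² = 6865.01, Σuv = 4488.06
nΣuv − ΣuΣv = 26928.36 − 26001.27 = 927.09
nΣu² − (Σu)² = 21554.34 − 20477.61 = 1076.73; nΣv² − (Σv)² = 41190.06 − 33014.89 = 8175.17
r = 927.09 / √(1076.73 × 8175.17) = 927.09 / 2966.8924 ≈ 0.312

0.312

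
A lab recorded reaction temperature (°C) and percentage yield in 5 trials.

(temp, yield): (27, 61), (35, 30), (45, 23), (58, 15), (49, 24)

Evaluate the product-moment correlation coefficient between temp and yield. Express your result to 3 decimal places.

n = 5, Σx = 214, Σy = 153, Σx² = 9744, Σy² = 5951, Σxy = 5778
nΣxy − ΣxΣy = 28890 − 32742 = -3852
nΣx² − (Σx)² = 48720 − 45796 = 2924; nΣy² − (Σy)² = 29755 − 23409 = 6346
r = -3852 / √(2924 × 6346) = -3852 / 4307.6332 ≈ -0.894

-0.894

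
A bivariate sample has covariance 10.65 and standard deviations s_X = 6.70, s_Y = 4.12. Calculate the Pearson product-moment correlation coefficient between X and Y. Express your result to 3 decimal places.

r = Cov(X,Y) / (s_X · s_Y) = 10.65 / (6.70 × 4.12)
  = 10.65 / 27.6040 ≈ 0.386

0.386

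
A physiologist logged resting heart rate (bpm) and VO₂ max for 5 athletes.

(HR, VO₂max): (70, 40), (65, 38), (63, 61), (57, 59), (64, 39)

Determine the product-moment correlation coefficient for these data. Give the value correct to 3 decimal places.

-0.691

n = 5, Σx = 319, Σy = 237, Σx² = 20439, Σy² = 11767, Σxy = 14972
nΣxy − ΣxΣy = 74860 − 75603 = -743
nΣx² − (Σx)² = 102195 − 101761 = 434; nΣy² − (Σy)² = 58835 − 56169 = 2666
r = -743 / √(434 × 2666) = -743 / 1075.6598 ≈ -0.691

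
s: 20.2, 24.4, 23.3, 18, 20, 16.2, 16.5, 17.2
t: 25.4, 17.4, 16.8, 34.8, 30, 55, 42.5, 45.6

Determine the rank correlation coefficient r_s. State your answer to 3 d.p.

-0.952

Rank s: 6, 8, 7, 4, 5, 1, 2, 3
Rank t: 3, 2, 1, 5, 4, 8, 6, 7
d = rank(s) − rank(t): 3, 6, 6, -1, 1, -7, -4, -4; Σd² = 164
ρ = 1 − 6Σd² / [n(n²−1)] = 1 − 6×164 / (8×63) = 1 − 984/504 ≈ -0.952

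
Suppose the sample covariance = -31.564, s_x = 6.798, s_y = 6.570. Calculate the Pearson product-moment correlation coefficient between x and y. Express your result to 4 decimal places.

r = Cov(x,y) / (s_x · s_y) = -31.564 / (6.798 × 6.570)
  = -31.564 / 44.6629 ≈ -0.7067

-0.7067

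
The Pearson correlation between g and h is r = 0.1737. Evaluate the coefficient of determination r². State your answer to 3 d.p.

r² = (0.1737)² = 0.030

0.030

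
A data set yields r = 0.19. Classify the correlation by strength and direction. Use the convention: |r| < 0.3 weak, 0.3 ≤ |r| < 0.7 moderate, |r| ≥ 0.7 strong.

weak positive

r = 0.19 > 0 so the relationship is positive.
|r| = 0.19, which falls in the weak range.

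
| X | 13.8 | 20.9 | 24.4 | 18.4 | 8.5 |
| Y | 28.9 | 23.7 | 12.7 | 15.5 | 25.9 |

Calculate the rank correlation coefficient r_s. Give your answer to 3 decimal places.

-0.800

Rank X: 2, 4, 5, 3, 1
Rank Y: 5, 3, 1, 2, 4
d = rank(X) − rank(Y): -3, 1, 4, 1, -3; Σd² = 36
ρ = 1 − 6Σd² / [n(n²−1)] = 1 − 6×36 / (5×24) = 1 − 216/120 ≈ -0.800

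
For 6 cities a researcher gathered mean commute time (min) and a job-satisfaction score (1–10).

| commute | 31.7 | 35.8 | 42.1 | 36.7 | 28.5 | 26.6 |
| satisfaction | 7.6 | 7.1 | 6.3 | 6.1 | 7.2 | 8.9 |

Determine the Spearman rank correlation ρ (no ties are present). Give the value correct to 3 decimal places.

-0.886

Rank commute: 3, 4, 6, 5, 2, 1
Rank satisfaction: 5, 3, 2, 1, 4, 6
d = rank(commute) − rank(satisfaction): -2, 1, 4, 4, -2, -5; Σd² = 66
ρ = 1 − 6Σd² / [n(n²−1)] = 1 − 6×66 / (6×35) = 1 − 396/210 ≈ -0.886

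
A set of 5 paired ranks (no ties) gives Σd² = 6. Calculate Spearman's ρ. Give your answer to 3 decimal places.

ρ = 1 − 6Σd² / [n(n²−1)] = 1 − 6×6 / (5×24)
  = 1 − 36/120 = 1 − 0.3000 ≈ 0.700

0.700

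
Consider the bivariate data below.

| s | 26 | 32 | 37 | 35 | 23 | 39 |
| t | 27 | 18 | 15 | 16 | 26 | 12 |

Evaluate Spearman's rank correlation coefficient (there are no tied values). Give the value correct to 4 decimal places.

Rank s: 2, 3, 5, 4, 1, 6
Rank t: 6, 4, 2, 3, 5, 1
d = rank(s) − rank(t): -4, -1, 3, 1, -4, 5; Σd² = 68
ρ = 1 − 6Σd² / [n(n²−1)] = 1 − 6×68 / (6×35) = 1 − 408/210 ≈ -0.9429

-0.9429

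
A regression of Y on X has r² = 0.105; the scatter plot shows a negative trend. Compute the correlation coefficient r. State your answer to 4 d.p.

-0.3240

|r| = √0.105 = 0.3240
The association is negative, so r = −0.3240.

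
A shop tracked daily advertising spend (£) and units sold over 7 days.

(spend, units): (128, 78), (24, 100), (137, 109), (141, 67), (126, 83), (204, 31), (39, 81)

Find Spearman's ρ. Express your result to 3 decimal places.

-0.607

Rank spend: 4, 1, 5, 6, 3, 7, 2
Rank units: 3, 6, 7, 2, 5, 1, 4
d = rank(spend) − rank(units): 1, -5, -2, 4, -2, 6, -2; Σd² = 90
ρ = 1 − 6Σd² / [n(n²−1)] = 1 − 6×90 / (7×48) = 1 − 540/336 ≈ -0.607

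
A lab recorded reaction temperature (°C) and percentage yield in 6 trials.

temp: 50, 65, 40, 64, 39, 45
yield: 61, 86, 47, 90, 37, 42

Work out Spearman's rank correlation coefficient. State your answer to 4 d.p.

Rank temp: 4, 6, 2, 5, 1, 3
Rank yield: 4, 5, 3, 6, 1, 2
d = rank(temp) − rank(yield): 0, 1, -1, -1, 0, 1; Σd² = 4
ρ = 1 − 6Σd² / [n(n²−1)] = 1 − 6×4 / (6×35) = 1 − 24/210 ≈ 0.8857

0.8857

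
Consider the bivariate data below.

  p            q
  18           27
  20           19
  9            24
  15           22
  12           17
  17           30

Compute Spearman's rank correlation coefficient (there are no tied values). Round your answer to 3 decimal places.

0.143

Rank p: 5, 6, 1, 3, 2, 4
Rank q: 5, 2, 4, 3, 1, 6
d = rank(p) − rank(q): 0, 4, -3, 0, 1, -2; Σd² = 30
ρ = 1 − 6Σd² / [n(n²−1)] = 1 − 6×30 / (6×35) = 1 − 180/210 ≈ 0.143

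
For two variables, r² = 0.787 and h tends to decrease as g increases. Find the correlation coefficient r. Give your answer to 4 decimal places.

-0.8871

|r| = √0.787 = 0.8871
The association is negative, so r = −0.8871.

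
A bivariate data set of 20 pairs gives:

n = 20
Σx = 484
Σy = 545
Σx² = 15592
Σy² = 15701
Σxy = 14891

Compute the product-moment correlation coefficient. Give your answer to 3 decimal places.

r = (nΣxy − ΣxΣy) / √[(nΣx² − (Σx)²)(nΣy² − (Σy)²)]
Numerator: 20×14891 − 484×545 = 34040
Denominator: √[(311840 − 234256)(314020 − 297025)] = √[77584 × 16995] = 36311.7072
r = 34040 / 36311.7072 ≈ 0.937

0.937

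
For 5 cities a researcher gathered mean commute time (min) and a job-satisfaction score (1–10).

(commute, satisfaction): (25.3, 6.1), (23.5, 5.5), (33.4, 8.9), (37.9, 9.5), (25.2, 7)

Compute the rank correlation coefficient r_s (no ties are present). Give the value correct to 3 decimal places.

0.900

Rank commute: 3, 1, 4, 5, 2
Rank satisfaction: 2, 1, 4, 5, 3
d = rank(commute) − rank(satisfaction): 1, 0, 0, 0, -1; Σd² = 2
ρ = 1 − 6Σd² / [n(n²−1)] = 1 − 6×2 / (5×24) = 1 − 12/120 ≈ 0.900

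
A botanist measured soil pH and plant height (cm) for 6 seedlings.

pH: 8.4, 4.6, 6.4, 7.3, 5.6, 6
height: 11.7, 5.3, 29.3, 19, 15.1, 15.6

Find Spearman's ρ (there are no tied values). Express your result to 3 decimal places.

0.371

Rank pH: 6, 1, 4, 5, 2, 3
Rank height: 2, 1, 6, 5, 3, 4
d = rank(pH) − rank(height): 4, 0, -2, 0, -1, -1; Σd² = 22
ρ = 1 − 6Σd² / [n(n²−1)] = 1 − 6×22 / (6×35) = 1 − 132/210 ≈ 0.371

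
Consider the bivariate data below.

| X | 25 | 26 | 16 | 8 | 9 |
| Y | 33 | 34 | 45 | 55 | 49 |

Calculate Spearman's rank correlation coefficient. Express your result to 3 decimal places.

Rank X: 4, 5, 3, 1, 2
Rank Y: 1, 2, 3, 5, 4
d = rank(X) − rank(Y): 3, 3, 0, -4, -2; Σd² = 38
ρ = 1 − 6Σd² / [n(n²−1)] = 1 − 6×38 / (5×24) = 1 − 228/120 ≈ -0.900

-0.900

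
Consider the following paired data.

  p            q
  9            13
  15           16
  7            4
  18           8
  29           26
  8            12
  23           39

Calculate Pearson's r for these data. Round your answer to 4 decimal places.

n = 7, Σp = 109, Σq = 118, Σp² = 2113, Σq² = 2846, Σpq = 2276
nΣpq − ΣpΣq = 15932 − 12862 = 3070
nΣp² − (Σp)² = 14791 − 11881 = 2910; nΣq² − (Σq)² = 19922 − 13924 = 5998
r = 3070 / √(2910 × 5998) = 3070 / 4177.8200 ≈ 0.7348

0.7348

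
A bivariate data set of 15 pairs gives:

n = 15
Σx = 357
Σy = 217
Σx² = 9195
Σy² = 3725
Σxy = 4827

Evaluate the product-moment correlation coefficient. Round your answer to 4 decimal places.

r = (nΣxy − ΣxΣy) / √[(nΣx² − (Σx)²)(nΣy² − (Σy)²)]
Numerator: 15×4827 − 357×217 = -5064
Denominator: √[(137925 − 127449)(55875 − 47089)] = √[10476 × 8786] = 9593.8593
r = -5064 / 9593.8593 ≈ -0.5278

-0.5278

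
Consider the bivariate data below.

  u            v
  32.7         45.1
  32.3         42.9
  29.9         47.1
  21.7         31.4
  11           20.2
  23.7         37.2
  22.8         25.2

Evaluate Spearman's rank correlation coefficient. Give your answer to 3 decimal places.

0.857

Rank u: 7, 6, 5, 2, 1, 4, 3
Rank v: 6, 5, 7, 3, 1, 4, 2
d = rank(u) − rank(v): 1, 1, -2, -1, 0, 0, 1; Σd² = 8
ρ = 1 − 6Σd² / [n(n²−1)] = 1 − 6×8 / (7×48) = 1 − 48/336 ≈ 0.857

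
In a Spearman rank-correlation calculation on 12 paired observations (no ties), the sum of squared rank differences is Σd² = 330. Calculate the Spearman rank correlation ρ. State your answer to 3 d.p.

-0.154

ρ = 1 − 6Σd² / [n(n²−1)] = 1 − 6×330 / (12×143)
  = 1 − 1980/1716 = 1 − 1.1538 ≈ -0.154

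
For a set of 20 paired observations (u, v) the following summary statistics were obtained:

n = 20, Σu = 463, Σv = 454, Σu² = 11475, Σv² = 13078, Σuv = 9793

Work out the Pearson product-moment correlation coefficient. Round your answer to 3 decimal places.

r = (nΣuv − ΣuΣv) / √[(nΣu² − (Σu)²)(nΣv² − (Σv)²)]
Numerator: 20×9793 − 463×454 = -14342
Denominator: √[(229500 − 214369)(261560 − 206116)] = √[15131 × 55444] = 28964.1703
r = -14342 / 28964.1703 ≈ -0.495

-0.495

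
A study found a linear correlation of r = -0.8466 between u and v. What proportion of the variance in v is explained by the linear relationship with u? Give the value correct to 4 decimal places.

r² = (-0.8466)² = 0.7167

0.7167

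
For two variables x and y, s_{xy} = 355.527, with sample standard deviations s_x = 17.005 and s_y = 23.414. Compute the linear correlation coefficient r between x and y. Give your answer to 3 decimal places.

0.893

r = Cov(x,y) / (s_x · s_y) = 355.527 / (17.005 × 23.414)
  = 355.527 / 398.1551 ≈ 0.893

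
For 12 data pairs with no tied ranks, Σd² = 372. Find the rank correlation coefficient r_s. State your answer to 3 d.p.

-0.301

ρ = 1 − 6Σd² / [n(n²−1)] = 1 − 6×372 / (12×143)
  = 1 − 2232/1716 = 1 − 1.3007 ≈ -0.301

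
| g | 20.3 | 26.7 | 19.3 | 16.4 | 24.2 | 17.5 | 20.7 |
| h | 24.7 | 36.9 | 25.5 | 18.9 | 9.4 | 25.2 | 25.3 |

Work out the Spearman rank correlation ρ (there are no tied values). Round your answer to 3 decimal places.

Rank g: 4, 7, 3, 1, 6, 2, 5
Rank h: 3, 7, 6, 2, 1, 4, 5
d = rank(g) − rank(h): 1, 0, -3, -1, 5, -2, 0; Σd² = 40
ρ = 1 − 6Σd² / [n(n²−1)] = 1 − 6×40 / (7×48) = 1 − 240/336 ≈ 0.286

0.286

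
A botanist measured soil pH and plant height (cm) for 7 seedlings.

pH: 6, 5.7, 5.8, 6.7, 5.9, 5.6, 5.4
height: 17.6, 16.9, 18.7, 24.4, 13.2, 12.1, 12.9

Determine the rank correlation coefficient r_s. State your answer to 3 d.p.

Rank pH: 6, 3, 4, 7, 5, 2, 1
Rank height: 5, 4, 6, 7, 3, 1, 2
d = rank(pH) − rank(height): 1, -1, -2, 0, 2, 1, -1; Σd² = 12
ρ = 1 − 6Σd² / [n(n²−1)] = 1 − 6×12 / (7×48) = 1 − 72/336 ≈ 0.786

0.786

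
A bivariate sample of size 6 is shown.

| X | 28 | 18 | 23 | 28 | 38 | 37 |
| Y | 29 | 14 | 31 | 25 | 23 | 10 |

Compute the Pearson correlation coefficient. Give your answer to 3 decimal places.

-0.194

n = 6, ΣX = 172, ΣY = 132, ΣX² = 5234, ΣY² = 3252, ΣXY = 3721
nΣXY − ΣXΣY = 22326 − 22704 = -378
nΣX² − (ΣX)² = 31404 − 29584 = 1820; nΣY² − (ΣY)² = 19512 − 17424 = 2088
r = -378 / √(1820 × 2088) = -378 / 1949.3999 ≈ -0.194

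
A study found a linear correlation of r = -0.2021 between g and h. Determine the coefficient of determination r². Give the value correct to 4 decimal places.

0.0408

r² = (-0.2021)² = 0.0408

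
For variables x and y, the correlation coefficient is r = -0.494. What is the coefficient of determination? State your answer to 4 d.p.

0.2440

r² = (-0.494)² = 0.2440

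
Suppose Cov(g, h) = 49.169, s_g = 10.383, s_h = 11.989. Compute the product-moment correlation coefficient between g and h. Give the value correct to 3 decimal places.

r = Cov(g,h) / (s_g · s_h) = 49.169 / (10.383 × 11.989)
  = 49.169 / 124.4818 ≈ 0.395

0.395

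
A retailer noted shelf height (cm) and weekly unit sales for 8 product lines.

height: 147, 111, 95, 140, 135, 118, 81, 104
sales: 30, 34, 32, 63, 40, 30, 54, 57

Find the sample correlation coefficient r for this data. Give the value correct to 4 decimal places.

n = 8, Σx = 931, Σy = 340, Σx² = 112081, Σy² = 15714, Σxy = 39286
nΣxy − ΣxΣy = 314288 − 316540 = -2252
nΣx² − (Σx)² = 896648 − 866761 = 29887; nΣy² − (Σy)² = 125712 − 115600 = 10112
r = -2252 / √(29887 × 10112) = -2252 / 17384.3994 ≈ -0.1295

-0.1295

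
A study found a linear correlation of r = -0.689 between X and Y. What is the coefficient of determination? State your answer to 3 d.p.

0.475

r² = (-0.689)² = 0.475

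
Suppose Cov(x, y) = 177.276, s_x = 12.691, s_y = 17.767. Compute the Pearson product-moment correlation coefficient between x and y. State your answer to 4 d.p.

r = Cov(x,y) / (s_x · s_y) = 177.276 / (12.691 × 17.767)
  = 177.276 / 225.4810 ≈ 0.7862

0.7862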